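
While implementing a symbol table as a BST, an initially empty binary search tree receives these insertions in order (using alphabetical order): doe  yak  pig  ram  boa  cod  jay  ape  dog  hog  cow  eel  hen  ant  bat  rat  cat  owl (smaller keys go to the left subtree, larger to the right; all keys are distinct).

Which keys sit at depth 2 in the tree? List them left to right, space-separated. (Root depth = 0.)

ape cod pig

Insert doe: tree is empty, so doe becomes the root.
Insert yak: yak > doe → go right. Place as right child of doe.
Insert pig: pig > doe → go right; pig < yak → go left. Place as left child of yak.
Insert ram: ram > doe → go right; ram < yak → go left; ram > pig → go right. Place as right child of pig.
Insert boa: boa < doe → go left. Place as left child of doe.
Insert cod: cod < doe → go left; cod > boa → go right. Place as right child of boa.
Insert jay: jay > doe → go right; jay < yak → go left; jay < pig → go left. Place as left child of pig.
Insert ape: ape < doe → go left; ape < boa → go left. Place as left child of boa.
Insert dog: dog > doe → go right; dog < yak → go left; dog < pig → go left; dog < jay → go left. Place as left child of jay.
Insert hog: hog > doe → go right; hog < yak → go left; hog < pig → go left; hog < jay → go left; hog > dog → go right. Place as right child of dog.
Insert cow: cow < doe → go left; cow > boa → go right; cow > cod → go right. Place as right child of cod.
Insert eel: eel > doe → go right; eel < yak → go left; eel < pig → go left; eel < jay → go left; eel > dog → go right; eel < hog → go left. Place as left child of hog.
Insert hen: hen > doe → go right; hen < yak → go left; hen < pig → go left; hen < jay → go left; hen > dog → go right; hen < hog → go left; hen > eel → go right. Place as right child of eel.
Insert ant: ant < doe → go left; ant < boa → go left; ant < ape → go left. Place as left child of ape.
Insert bat: bat < doe → go left; bat < boa → go left; bat > ape → go right. Place as right child of ape.
Insert rat: rat > doe → go right; rat < yak → go left; rat > pig → go right; rat > ram → go right. Place as right child of ram.
Insert cat: cat < doe → go left; cat > boa → go right; cat < cod → go left. Place as left child of cod.
Insert owl: owl > doe → go right; owl < yak → go left; owl < pig → go left; owl > jay → go right. Place as right child of jay.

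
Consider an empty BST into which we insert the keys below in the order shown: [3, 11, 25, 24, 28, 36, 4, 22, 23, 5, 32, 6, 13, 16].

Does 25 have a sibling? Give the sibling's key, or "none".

4

3: root
11: right child of 3 (depth 1)
25: right child of 11 (depth 2)
24: left child of 25 (depth 3)
28: right child of 25 (depth 3)
36: right child of 28 (depth 4)
4: left child of 11 (depth 2)
22: left child of 24 (depth 4)
23: right child of 22 (depth 5)
5: right child of 4 (depth 3)
32: left child of 36 (depth 5)
6: right child of 5 (depth 4)
13: left child of 22 (depth 5)
16: right child of 13 (depth 6)

25's parent is 11; the other child of 11 is 4.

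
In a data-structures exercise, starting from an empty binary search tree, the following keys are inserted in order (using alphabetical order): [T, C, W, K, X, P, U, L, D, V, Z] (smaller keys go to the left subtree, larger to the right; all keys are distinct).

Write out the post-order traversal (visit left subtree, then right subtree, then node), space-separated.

Insert T: tree is empty, so T becomes the root.
Insert C: C < T → go left. Place as left child of T.
Insert W: W > T → go right. Place as right child of T.
Insert K: K < T → go left; K > C → go right. Place as right child of C.
Insert X: X > T → go right; X > W → go right. Place as right child of W.
Insert P: P < T → go left; P > C → go right; P > K → go right. Place as right child of K.
Insert U: U > T → go right; U < W → go left. Place as left child of W.
Insert L: L < T → go left; L > C → go right; L > K → go right; L < P → go left. Place as left child of P.
Insert D: D < T → go left; D > C → go right; D < K → go left. Place as left child of K.
Insert V: V > T → go right; V < W → go left; V > U → go right. Place as right child of U.
Insert Z: Z > T → go right; Z > W → go right; Z > X → go right. Place as right child of X.

D L P K C V U Z X W T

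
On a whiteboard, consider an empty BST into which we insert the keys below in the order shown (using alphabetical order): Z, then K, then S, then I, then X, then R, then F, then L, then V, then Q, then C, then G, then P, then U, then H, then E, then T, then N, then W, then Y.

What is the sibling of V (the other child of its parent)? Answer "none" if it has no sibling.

Y

Z: root
K: left child of Z (depth 1)
S: right child of K (depth 2)
I: left child of K (depth 2)
X: right child of S (depth 3)
R: left child of S (depth 3)
F: left child of I (depth 3)
L: left child of R (depth 4)
V: left child of X (depth 4)
Q: right child of L (depth 5)
C: left child of F (depth 4)
G: right child of F (depth 4)
P: left child of Q (depth 6)
U: left child of V (depth 5)
H: right child of G (depth 5)
E: right child of C (depth 5)
T: left child of U (depth 6)
N: left child of P (depth 7)
W: right child of V (depth 5)
Y: right child of X (depth 4)

V's parent is X; the other child of X is Y.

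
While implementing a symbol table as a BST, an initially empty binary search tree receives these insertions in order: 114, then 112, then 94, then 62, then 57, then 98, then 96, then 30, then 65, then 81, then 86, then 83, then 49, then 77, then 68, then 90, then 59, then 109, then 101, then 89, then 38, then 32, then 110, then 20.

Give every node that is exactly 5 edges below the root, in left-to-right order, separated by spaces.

30 59 81 101 110

114: root
112: left child of 114 (depth 1)
94: left child of 112 (depth 2)
62: left child of 94 (depth 3)
57: left child of 62 (depth 4)
98: right child of 94 (depth 3)
96: left child of 98 (depth 4)
30: left child of 57 (depth 5)
65: right child of 62 (depth 4)
81: right child of 65 (depth 5)
86: right child of 81 (depth 6)
83: left child of 86 (depth 7)
49: right child of 30 (depth 6)
77: left child of 81 (depth 6)
68: left child of 77 (depth 7)
90: right child of 86 (depth 7)
59: right child of 57 (depth 5)
109: right child of 98 (depth 4)
101: left child of 109 (depth 5)
89: left child of 90 (depth 8)
38: left child of 49 (depth 7)
32: left child of 38 (depth 8)
110: right child of 109 (depth 5)
20: left child of 30 (depth 6)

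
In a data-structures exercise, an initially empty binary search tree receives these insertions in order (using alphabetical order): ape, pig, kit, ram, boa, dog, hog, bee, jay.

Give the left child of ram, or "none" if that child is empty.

none

ape: root
pig: right child of ape (depth 1)
kit: left child of pig (depth 2)
ram: right child of pig (depth 2)
boa: left child of kit (depth 3)
dog: right child of boa (depth 4)
hog: right child of dog (depth 5)
bee: left child of boa (depth 4)
jay: right child of hog (depth 6)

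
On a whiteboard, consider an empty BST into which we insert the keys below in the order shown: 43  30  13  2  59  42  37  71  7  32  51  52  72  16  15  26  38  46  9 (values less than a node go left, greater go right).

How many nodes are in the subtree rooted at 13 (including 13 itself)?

7

Insert 43: tree is empty, so 43 becomes the root.
Insert 30: 30 < 43 → go left. Place as left child of 43.
Insert 13: 13 < 43 → go left; 13 < 30 → go left. Place as left child of 30.
Insert 2: 2 < 43 → go left; 2 < 30 → go left; 2 < 13 → go left. Place as left child of 13.
Insert 59: 59 > 43 → go right. Place as right child of 43.
Insert 42: 42 < 43 → go left; 42 > 30 → go right. Place as right child of 30.
Insert 37: 37 < 43 → go left; 37 > 30 → go right; 37 < 42 → go left. Place as left child of 42.
Insert 71: 71 > 43 → go right; 71 > 59 → go right. Place as right child of 59.
Insert 7: 7 < 43 → go left; 7 < 30 → go left; 7 < 13 → go left; 7 > 2 → go right. Place as right child of 2.
Insert 32: 32 < 43 → go left; 32 > 30 → go right; 32 < 42 → go left; 32 < 37 → go left. Place as left child of 37.
Insert 51: 51 > 43 → go right; 51 < 59 → go left. Place as left child of 59.
Insert 52: 52 > 43 → go right; 52 < 59 → go left; 52 > 51 → go right. Place as right child of 51.
Insert 72: 72 > 43 → go right; 72 > 59 → go right; 72 > 71 → go right. Place as right child of 71.
Insert 16: 16 < 43 → go left; 16 < 30 → go left; 16 > 13 → go right. Place as right child of 13.
Insert 15: 15 < 43 → go left; 15 < 30 → go left; 15 > 13 → go right; 15 < 16 → go left. Place as left child of 16.
Insert 26: 26 < 43 → go left; 26 < 30 → go left; 26 > 13 → go right; 26 > 16 → go right. Place as right child of 16.
Insert 38: 38 < 43 → go left; 38 > 30 → go right; 38 < 42 → go left; 38 > 37 → go right. Place as right child of 37.
Insert 46: 46 > 43 → go right; 46 < 59 → go left; 46 < 51 → go left. Place as left child of 51.
Insert 9: 9 < 43 → go left; 9 < 30 → go left; 9 < 13 → go left; 9 > 2 → go right; 9 > 7 → go right. Place as right child of 7.

Subtree rooted at 13 contains: 13, 2, 7, 9, 16, 15, 26 — 7 nodes.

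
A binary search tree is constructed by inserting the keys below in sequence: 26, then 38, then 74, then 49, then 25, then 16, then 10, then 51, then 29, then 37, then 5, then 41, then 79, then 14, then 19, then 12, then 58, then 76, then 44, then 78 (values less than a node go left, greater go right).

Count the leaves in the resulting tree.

7

Insert 26: tree is empty, so 26 becomes the root.
Insert 38: 38 > 26 → go right. Place as right child of 26.
Insert 74: 74 > 26 → go right; 74 > 38 → go right. Place as right child of 38.
Insert 49: 49 > 26 → go right; 49 > 38 → go right; 49 < 74 → go left. Place as left child of 74.
Insert 25: 25 < 26 → go left. Place as left child of 26.
Insert 16: 16 < 26 → go left; 16 < 25 → go left. Place as left child of 25.
Insert 10: 10 < 26 → go left; 10 < 25 → go left; 10 < 16 → go left. Place as left child of 16.
Insert 51: 51 > 26 → go right; 51 > 38 → go right; 51 < 74 → go left; 51 > 49 → go right. Place as right child of 49.
Insert 29: 29 > 26 → go right; 29 < 38 → go left. Place as left child of 38.
Insert 37: 37 > 26 → go right; 37 < 38 → go left; 37 > 29 → go right. Place as right child of 29.
Insert 5: 5 < 26 → go left; 5 < 25 → go left; 5 < 16 → go left; 5 < 10 → go left. Place as left child of 10.
Insert 41: 41 > 26 → go right; 41 > 38 → go right; 41 < 74 → go left; 41 < 49 → go left. Place as left child of 49.
Insert 79: 79 > 26 → go right; 79 > 38 → go right; 79 > 74 → go right. Place as right child of 74.
Insert 14: 14 < 26 → go left; 14 < 25 → go left; 14 < 16 → go left; 14 > 10 → go right. Place as right child of 10.
Insert 19: 19 < 26 → go left; 19 < 25 → go left; 19 > 16 → go right. Place as right child of 16.
Insert 12: 12 < 26 → go left; 12 < 25 → go left; 12 < 16 → go left; 12 > 10 → go right; 12 < 14 → go left. Place as left child of 14.
Insert 58: 58 > 26 → go right; 58 > 38 → go right; 58 < 74 → go left; 58 > 49 → go right; 58 > 51 → go right. Place as right child of 51.
Insert 76: 76 > 26 → go right; 76 > 38 → go right; 76 > 74 → go right; 76 < 79 → go left. Place as left child of 79.
Insert 44: 44 > 26 → go right; 44 > 38 → go right; 44 < 74 → go left; 44 < 49 → go left; 44 > 41 → go right. Place as right child of 41.
Insert 78: 78 > 26 → go right; 78 > 38 → go right; 78 > 74 → go right; 78 < 79 → go left; 78 > 76 → go right. Place as right child of 76.

Leaves: 5, 12, 19, 37, 44, 58, 78 — 7 in total.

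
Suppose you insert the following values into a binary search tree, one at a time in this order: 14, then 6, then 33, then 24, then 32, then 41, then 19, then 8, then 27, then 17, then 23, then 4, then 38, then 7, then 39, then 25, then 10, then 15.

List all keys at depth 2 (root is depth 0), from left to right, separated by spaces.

4 8 24 41

Resulting structure (node: left, right):
  14: L=6, R=33
  6: L=4, R=8
  33: L=24, R=41
  24: L=19, R=32
  32: L=27, R=–
  41: L=38, R=–
  19: L=17, R=23
  8: L=7, R=10
  27: L=25, R=–
  17: L=15, R=–
  23: L=–, R=–
  4: L=–, R=–
  38: L=–, R=39
  7: L=–, R=–
  39: L=–, R=–
  25: L=–, R=–
  10: L=–, R=–
  15: L=–, R=–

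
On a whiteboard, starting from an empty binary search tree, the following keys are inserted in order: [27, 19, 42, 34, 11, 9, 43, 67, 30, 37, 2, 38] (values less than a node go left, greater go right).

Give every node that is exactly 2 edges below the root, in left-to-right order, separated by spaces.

11 34 43

Resulting structure (node: left, right):
  27: L=19, R=42
  19: L=11, R=–
  42: L=34, R=43
  34: L=30, R=37
  11: L=9, R=–
  9: L=2, R=–
  43: L=–, R=67
  67: L=–, R=–
  30: L=–, R=–
  37: L=–, R=38
  2: L=–, R=–
  38: L=–, R=–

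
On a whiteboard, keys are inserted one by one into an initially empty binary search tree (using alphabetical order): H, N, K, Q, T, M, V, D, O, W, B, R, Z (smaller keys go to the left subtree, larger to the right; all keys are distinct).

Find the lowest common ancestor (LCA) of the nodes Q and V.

Q

H: root
N: right child of H (depth 1)
K: left child of N (depth 2)
Q: right child of N (depth 2)
T: right child of Q (depth 3)
M: right child of K (depth 3)
V: right child of T (depth 4)
D: left child of H (depth 1)
O: left child of Q (depth 3)
W: right child of V (depth 5)
B: left child of D (depth 2)
R: left child of T (depth 4)
Z: right child of W (depth 6)

Path to Q: H → N → Q
Path to V: H → N → Q → T → V
Q lies on both paths and is an ancestor of the other node.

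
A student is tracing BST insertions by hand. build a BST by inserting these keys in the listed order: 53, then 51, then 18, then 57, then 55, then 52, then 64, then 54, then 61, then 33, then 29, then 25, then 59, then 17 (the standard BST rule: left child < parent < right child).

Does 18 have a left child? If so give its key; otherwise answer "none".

53: root
51: left child of 53 (depth 1)
18: left child of 51 (depth 2)
57: right child of 53 (depth 1)
55: left child of 57 (depth 2)
52: right child of 51 (depth 2)
64: right child of 57 (depth 2)
54: left child of 55 (depth 3)
61: left child of 64 (depth 3)
33: right child of 18 (depth 3)
29: left child of 33 (depth 4)
25: left child of 29 (depth 5)
59: left child of 61 (depth 4)
17: left child of 18 (depth 3)

17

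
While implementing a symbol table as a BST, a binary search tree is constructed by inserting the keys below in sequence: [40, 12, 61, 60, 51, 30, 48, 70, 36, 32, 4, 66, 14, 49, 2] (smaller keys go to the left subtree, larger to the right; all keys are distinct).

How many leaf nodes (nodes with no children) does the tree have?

Insert 40: tree is empty, so 40 becomes the root.
Insert 12: 12 < 40 → go left. Place as left child of 40.
Insert 61: 61 > 40 → go right. Place as right child of 40.
Insert 60: 60 > 40 → go right; 60 < 61 → go left. Place as left child of 61.
Insert 51: 51 > 40 → go right; 51 < 61 → go left; 51 < 60 → go left. Place as left child of 60.
Insert 30: 30 < 40 → go left; 30 > 12 → go right. Place as right child of 12.
Insert 48: 48 > 40 → go right; 48 < 61 → go left; 48 < 60 → go left; 48 < 51 → go left. Place as left child of 51.
Insert 70: 70 > 40 → go right; 70 > 61 → go right. Place as right child of 61.
Insert 36: 36 < 40 → go left; 36 > 12 → go right; 36 > 30 → go right. Place as right child of 30.
Insert 32: 32 < 40 → go left; 32 > 12 → go right; 32 > 30 → go right; 32 < 36 → go left. Place as left child of 36.
Insert 4: 4 < 40 → go left; 4 < 12 → go left. Place as left child of 12.
Insert 66: 66 > 40 → go right; 66 > 61 → go right; 66 < 70 → go left. Place as left child of 70.
Insert 14: 14 < 40 → go left; 14 > 12 → go right; 14 < 30 → go left. Place as left child of 30.
Insert 49: 49 > 40 → go right; 49 < 61 → go left; 49 < 60 → go left; 49 < 51 → go left; 49 > 48 → go right. Place as right child of 48.
Insert 2: 2 < 40 → go left; 2 < 12 → go left; 2 < 4 → go left. Place as left child of 4.

Leaves: 2, 14, 32, 49, 66 — 5 in total.

5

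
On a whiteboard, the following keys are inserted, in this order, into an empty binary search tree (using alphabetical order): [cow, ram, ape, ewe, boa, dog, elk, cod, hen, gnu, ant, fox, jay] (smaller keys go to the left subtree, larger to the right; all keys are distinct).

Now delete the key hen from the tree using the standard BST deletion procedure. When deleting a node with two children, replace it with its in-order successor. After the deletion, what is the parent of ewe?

Resulting structure (node: left, right):
  cow: L=ape, R=ram
  ram: L=ewe, R=–
  ape: L=ant, R=boa
  ewe: L=dog, R=hen
  boa: L=–, R=cod
  dog: L=–, R=elk
  elk: L=–, R=–
  cod: L=–, R=–
  hen: L=gnu, R=jay
  gnu: L=fox, R=–
  ant: L=–, R=–
  fox: L=–, R=–
  jay: L=–, R=–

Delete hen (two children — replace with in-order successor).
After deletion, ewe's parent is ram.

ram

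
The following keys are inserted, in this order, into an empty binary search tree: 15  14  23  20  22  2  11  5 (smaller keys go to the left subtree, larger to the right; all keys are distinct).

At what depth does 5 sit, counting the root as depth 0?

4

Resulting structure (node: left, right):
  15: L=14, R=23
  14: L=2, R=–
  23: L=20, R=–
  20: L=–, R=22
  22: L=–, R=–
  2: L=–, R=11
  11: L=5, R=–
  5: L=–, R=–

Path to 5: 15 → 14 → 2 → 11 → 5, which is 4 edges.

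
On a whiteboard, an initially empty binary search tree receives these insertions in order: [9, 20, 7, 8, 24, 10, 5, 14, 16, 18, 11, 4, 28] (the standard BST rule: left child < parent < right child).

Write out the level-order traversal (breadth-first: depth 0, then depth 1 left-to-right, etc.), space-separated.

Resulting structure (node: left, right):
  9: L=7, R=20
  20: L=10, R=24
  7: L=5, R=8
  8: L=–, R=–
  24: L=–, R=28
  10: L=–, R=14
  5: L=4, R=–
  14: L=11, R=16
  16: L=–, R=18
  18: L=–, R=–
  11: L=–, R=–
  4: L=–, R=–
  28: L=–, R=–

9 7 20 5 8 10 24 4 14 28 11 16 18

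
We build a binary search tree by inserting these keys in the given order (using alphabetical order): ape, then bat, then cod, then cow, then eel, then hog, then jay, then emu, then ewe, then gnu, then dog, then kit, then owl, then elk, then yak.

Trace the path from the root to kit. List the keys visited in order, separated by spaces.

Resulting structure (node: left, right):
  ape: L=–, R=bat
  bat: L=–, R=cod
  cod: L=–, R=cow
  cow: L=–, R=eel
  eel: L=dog, R=hog
  hog: L=emu, R=jay
  jay: L=–, R=kit
  emu: L=elk, R=ewe
  ewe: L=–, R=gnu
  gnu: L=–, R=–
  dog: L=–, R=–
  kit: L=–, R=owl
  owl: L=–, R=yak
  elk: L=–, R=–
  yak: L=–, R=–

ape bat cod cow eel hog jay kit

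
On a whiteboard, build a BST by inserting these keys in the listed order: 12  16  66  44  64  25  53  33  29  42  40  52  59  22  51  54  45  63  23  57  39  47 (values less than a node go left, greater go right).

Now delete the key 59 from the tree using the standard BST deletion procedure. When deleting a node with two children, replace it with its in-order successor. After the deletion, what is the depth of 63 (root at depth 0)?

Insert 12: tree is empty, so 12 becomes the root.
Insert 16: 16 > 12 → go right. Place as right child of 12.
Insert 66: 66 > 12 → go right; 66 > 16 → go right. Place as right child of 16.
Insert 44: 44 > 12 → go right; 44 > 16 → go right; 44 < 66 → go left. Place as left child of 66.
Insert 64: 64 > 12 → go right; 64 > 16 → go right; 64 < 66 → go left; 64 > 44 → go right. Place as right child of 44.
Insert 25: 25 > 12 → go right; 25 > 16 → go right; 25 < 66 → go left; 25 < 44 → go left. Place as left child of 44.
Insert 53: 53 > 12 → go right; 53 > 16 → go right; 53 < 66 → go left; 53 > 44 → go right; 53 < 64 → go left. Place as left child of 64.
Insert 33: 33 > 12 → go right; 33 > 16 → go right; 33 < 66 → go left; 33 < 44 → go left; 33 > 25 → go right. Place as right child of 25.
Insert 29: 29 > 12 → go right; 29 > 16 → go right; 29 < 66 → go left; 29 < 44 → go left; 29 > 25 → go right; 29 < 33 → go left. Place as left child of 33.
Insert 42: 42 > 12 → go right; 42 > 16 → go right; 42 < 66 → go left; 42 < 44 → go left; 42 > 25 → go right; 42 > 33 → go right. Place as right child of 33.
Insert 40: 40 > 12 → go right; 40 > 16 → go right; 40 < 66 → go left; 40 < 44 → go left; 40 > 25 → go right; 40 > 33 → go right; 40 < 42 → go left. Place as left child of 42.
Insert 52: 52 > 12 → go right; 52 > 16 → go right; 52 < 66 → go left; 52 > 44 → go right; 52 < 64 → go left; 52 < 53 → go left. Place as left child of 53.
Insert 59: 59 > 12 → go right; 59 > 16 → go right; 59 < 66 → go left; 59 > 44 → go right; 59 < 64 → go left; 59 > 53 → go right. Place as right child of 53.
Insert 22: 22 > 12 → go right; 22 > 16 → go right; 22 < 66 → go left; 22 < 44 → go left; 22 < 25 → go left. Place as left child of 25.
Insert 51: 51 > 12 → go right; 51 > 16 → go right; 51 < 66 → go left; 51 > 44 → go right; 51 < 64 → go left; 51 < 53 → go left; 51 < 52 → go left. Place as left child of 52.
Insert 54: 54 > 12 → go right; 54 > 16 → go right; 54 < 66 → go left; 54 > 44 → go right; 54 < 64 → go left; 54 > 53 → go right; 54 < 59 → go left. Place as left child of 59.
Insert 45: 45 > 12 → go right; 45 > 16 → go right; 45 < 66 → go left; 45 > 44 → go right; 45 < 64 → go left; 45 < 53 → go left; 45 < 52 → go left; 45 < 51 → go left. Place as left child of 51.
Insert 63: 63 > 12 → go right; 63 > 16 → go right; 63 < 66 → go left; 63 > 44 → go right; 63 < 64 → go left; 63 > 53 → go right; 63 > 59 → go right. Place as right child of 59.
Insert 23: 23 > 12 → go right; 23 > 16 → go right; 23 < 66 → go left; 23 < 44 → go left; 23 < 25 → go left; 23 > 22 → go right. Place as right child of 22.
Insert 57: 57 > 12 → go right; 57 > 16 → go right; 57 < 66 → go left; 57 > 44 → go right; 57 < 64 → go left; 57 > 53 → go right; 57 < 59 → go left; 57 > 54 → go right. Place as right child of 54.
Insert 39: 39 > 12 → go right; 39 > 16 → go right; 39 < 66 → go left; 39 < 44 → go left; 39 > 25 → go right; 39 > 33 → go right; 39 < 42 → go left; 39 < 40 → go left. Place as left child of 40.
Insert 47: 47 > 12 → go right; 47 > 16 → go right; 47 < 66 → go left; 47 > 44 → go right; 47 < 64 → go left; 47 < 53 → go left; 47 < 52 → go left; 47 < 51 → go left; 47 > 45 → go right. Place as right child of 45.

Delete 59 (two children — replace with in-order successor).
After deletion, path to 63: 12 → 16 → 66 → 44 → 64 → 53 → 63.

6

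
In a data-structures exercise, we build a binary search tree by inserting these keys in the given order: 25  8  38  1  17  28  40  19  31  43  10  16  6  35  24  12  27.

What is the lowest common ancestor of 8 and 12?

Insert 25: tree is empty, so 25 becomes the root.
Insert 8: 8 < 25 → go left. Place as left child of 25.
Insert 38: 38 > 25 → go right. Place as right child of 25.
Insert 1: 1 < 25 → go left; 1 < 8 → go left. Place as left child of 8.
Insert 17: 17 < 25 → go left; 17 > 8 → go right. Place as right child of 8.
Insert 28: 28 > 25 → go right; 28 < 38 → go left. Place as left child of 38.
Insert 40: 40 > 25 → go right; 40 > 38 → go right. Place as right child of 38.
Insert 19: 19 < 25 → go left; 19 > 8 → go right; 19 > 17 → go right. Place as right child of 17.
Insert 31: 31 > 25 → go right; 31 < 38 → go left; 31 > 28 → go right. Place as right child of 28.
Insert 43: 43 > 25 → go right; 43 > 38 → go right; 43 > 40 → go right. Place as right child of 40.
Insert 10: 10 < 25 → go left; 10 > 8 → go right; 10 < 17 → go left. Place as left child of 17.
Insert 16: 16 < 25 → go left; 16 > 8 → go right; 16 < 17 → go left; 16 > 10 → go right. Place as right child of 10.
Insert 6: 6 < 25 → go left; 6 < 8 → go left; 6 > 1 → go right. Place as right child of 1.
Insert 35: 35 > 25 → go right; 35 < 38 → go left; 35 > 28 → go right; 35 > 31 → go right. Place as right child of 31.
Insert 24: 24 < 25 → go left; 24 > 8 → go right; 24 > 17 → go right; 24 > 19 → go right. Place as right child of 19.
Insert 12: 12 < 25 → go left; 12 > 8 → go right; 12 < 17 → go left; 12 > 10 → go right; 12 < 16 → go left. Place as left child of 16.
Insert 27: 27 > 25 → go right; 27 < 38 → go left; 27 < 28 → go left. Place as left child of 28.

Path to 8: 25 → 8
Path to 12: 25 → 8 → 17 → 10 → 16 → 12
8 lies on both paths and is an ancestor of the other node.

8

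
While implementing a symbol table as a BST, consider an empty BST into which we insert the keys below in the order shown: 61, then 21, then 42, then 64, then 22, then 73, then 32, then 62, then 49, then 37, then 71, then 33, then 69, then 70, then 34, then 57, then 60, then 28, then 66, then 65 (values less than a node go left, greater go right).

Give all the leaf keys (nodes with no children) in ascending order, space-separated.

Insert 61: tree is empty, so 61 becomes the root.
Insert 21: 21 < 61 → go left. Place as left child of 61.
Insert 42: 42 < 61 → go left; 42 > 21 → go right. Place as right child of 21.
Insert 64: 64 > 61 → go right. Place as right child of 61.
Insert 22: 22 < 61 → go left; 22 > 21 → go right; 22 < 42 → go left. Place as left child of 42.
Insert 73: 73 > 61 → go right; 73 > 64 → go right. Place as right child of 64.
Insert 32: 32 < 61 → go left; 32 > 21 → go right; 32 < 42 → go left; 32 > 22 → go right. Place as right child of 22.
Insert 62: 62 > 61 → go right; 62 < 64 → go left. Place as left child of 64.
Insert 49: 49 < 61 → go left; 49 > 21 → go right; 49 > 42 → go right. Place as right child of 42.
Insert 37: 37 < 61 → go left; 37 > 21 → go right; 37 < 42 → go left; 37 > 22 → go right; 37 > 32 → go right. Place as right child of 32.
Insert 71: 71 > 61 → go right; 71 > 64 → go right; 71 < 73 → go left. Place as left child of 73.
Insert 33: 33 < 61 → go left; 33 > 21 → go right; 33 < 42 → go left; 33 > 22 → go right; 33 > 32 → go right; 33 < 37 → go left. Place as left child of 37.
Insert 69: 69 > 61 → go right; 69 > 64 → go right; 69 < 73 → go left; 69 < 71 → go left. Place as left child of 71.
Insert 70: 70 > 61 → go right; 70 > 64 → go right; 70 < 73 → go left; 70 < 71 → go left; 70 > 69 → go right. Place as right child of 69.
Insert 34: 34 < 61 → go left; 34 > 21 → go right; 34 < 42 → go left; 34 > 22 → go right; 34 > 32 → go right; 34 < 37 → go left; 34 > 33 → go right. Place as right child of 33.
Insert 57: 57 < 61 → go left; 57 > 21 → go right; 57 > 42 → go right; 57 > 49 → go right. Place as right child of 49.
Insert 60: 60 < 61 → go left; 60 > 21 → go right; 60 > 42 → go right; 60 > 49 → go right; 60 > 57 → go right. Place as right child of 57.
Insert 28: 28 < 61 → go left; 28 > 21 → go right; 28 < 42 → go left; 28 > 22 → go right; 28 < 32 → go left. Place as left child of 32.
Insert 66: 66 > 61 → go right; 66 > 64 → go right; 66 < 73 → go left; 66 < 71 → go left; 66 < 69 → go left. Place as left child of 69.
Insert 65: 65 > 61 → go right; 65 > 64 → go right; 65 < 73 → go left; 65 < 71 → go left; 65 < 69 → go left; 65 < 66 → go left. Place as left child of 66.

28 34 60 62 65 70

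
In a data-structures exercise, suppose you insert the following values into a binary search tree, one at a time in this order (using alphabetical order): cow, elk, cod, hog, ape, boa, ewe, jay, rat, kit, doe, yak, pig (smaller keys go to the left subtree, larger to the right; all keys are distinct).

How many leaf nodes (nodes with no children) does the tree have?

5

Insert cow: tree is empty, so cow becomes the root.
Insert elk: elk > cow → go right. Place as right child of cow.
Insert cod: cod < cow → go left. Place as left child of cow.
Insert hog: hog > cow → go right; hog > elk → go right. Place as right child of elk.
Insert ape: ape < cow → go left; ape < cod → go left. Place as left child of cod.
Insert boa: boa < cow → go left; boa < cod → go left; boa > ape → go right. Place as right child of ape.
Insert ewe: ewe > cow → go right; ewe > elk → go right; ewe < hog → go left. Place as left child of hog.
Insert jay: jay > cow → go right; jay > elk → go right; jay > hog → go right. Place as right child of hog.
Insert rat: rat > cow → go right; rat > elk → go right; rat > hog → go right; rat > jay → go right. Place as right child of jay.
Insert kit: kit > cow → go right; kit > elk → go right; kit > hog → go right; kit > jay → go right; kit < rat → go left. Place as left child of rat.
Insert doe: doe > cow → go right; doe < elk → go left. Place as left child of elk.
Insert yak: yak > cow → go right; yak > elk → go right; yak > hog → go right; yak > jay → go right; yak > rat → go right. Place as right child of rat.
Insert pig: pig > cow → go right; pig > elk → go right; pig > hog → go right; pig > jay → go right; pig < rat → go left; pig > kit → go right. Place as right child of kit.

Leaves: boa, doe, ewe, pig, yak — 5 in total.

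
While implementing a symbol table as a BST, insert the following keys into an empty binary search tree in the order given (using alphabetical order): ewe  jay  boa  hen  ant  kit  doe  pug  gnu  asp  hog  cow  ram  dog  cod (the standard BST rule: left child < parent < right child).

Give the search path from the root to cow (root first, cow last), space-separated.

ewe boa doe cow

Insert ewe: tree is empty, so ewe becomes the root.
Insert jay: jay > ewe → go right. Place as right child of ewe.
Insert boa: boa < ewe → go left. Place as left child of ewe.
Insert hen: hen > ewe → go right; hen < jay → go left. Place as left child of jay.
Insert ant: ant < ewe → go left; ant < boa → go left. Place as left child of boa.
Insert kit: kit > ewe → go right; kit > jay → go right. Place as right child of jay.
Insert doe: doe < ewe → go left; doe > boa → go right. Place as right child of boa.
Insert pug: pug > ewe → go right; pug > jay → go right; pug > kit → go right. Place as right child of kit.
Insert gnu: gnu > ewe → go right; gnu < jay → go left; gnu < hen → go left. Place as left child of hen.
Insert asp: asp < ewe → go left; asp < boa → go left; asp > ant → go right. Place as right child of ant.
Insert hog: hog > ewe → go right; hog < jay → go left; hog > hen → go right. Place as right child of hen.
Insert cow: cow < ewe → go left; cow > boa → go right; cow < doe → go left. Place as left child of doe.
Insert ram: ram > ewe → go right; ram > jay → go right; ram > kit → go right; ram > pug → go right. Place as right child of pug.
Insert dog: dog < ewe → go left; dog > boa → go right; dog > doe → go right. Place as right child of doe.
Insert cod: cod < ewe → go left; cod > boa → go right; cod < doe → go left; cod < cow → go left. Place as left child of cow.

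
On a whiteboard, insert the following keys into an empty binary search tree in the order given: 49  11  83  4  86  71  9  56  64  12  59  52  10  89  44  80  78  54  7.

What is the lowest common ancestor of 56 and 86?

83

Resulting structure (node: left, right):
  49: L=11, R=83
  11: L=4, R=12
  83: L=71, R=86
  4: L=–, R=9
  86: L=–, R=89
  71: L=56, R=80
  9: L=7, R=10
  56: L=52, R=64
  64: L=59, R=–
  12: L=–, R=44
  59: L=–, R=–
  52: L=–, R=54
  10: L=–, R=–
  89: L=–, R=–
  44: L=–, R=–
  80: L=78, R=–
  78: L=–, R=–
  54: L=–, R=–
  7: L=–, R=–

Path to 56: 49 → 83 → 71 → 56
Path to 86: 49 → 83 → 86
The paths share a prefix ending at 83, then split left and right.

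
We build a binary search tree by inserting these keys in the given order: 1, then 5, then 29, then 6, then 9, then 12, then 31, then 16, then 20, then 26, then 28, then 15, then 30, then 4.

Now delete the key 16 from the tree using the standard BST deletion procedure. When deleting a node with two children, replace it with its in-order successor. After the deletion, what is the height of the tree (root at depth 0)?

Resulting structure (node: left, right):
  1: L=–, R=5
  5: L=4, R=29
  29: L=6, R=31
  6: L=–, R=9
  9: L=–, R=12
  12: L=–, R=16
  31: L=30, R=–
  16: L=15, R=20
  20: L=–, R=26
  26: L=–, R=28
  28: L=–, R=–
  15: L=–, R=–
  30: L=–, R=–
  4: L=–, R=–

Delete 16 (two children — replace with in-order successor).
After deletion, deepest node is 28 at depth 8.

8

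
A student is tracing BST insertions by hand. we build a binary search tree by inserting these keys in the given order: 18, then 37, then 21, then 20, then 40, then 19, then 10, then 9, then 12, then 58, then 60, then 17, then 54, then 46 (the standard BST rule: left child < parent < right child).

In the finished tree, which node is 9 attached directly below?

Resulting structure (node: left, right):
  18: L=10, R=37
  37: L=21, R=40
  21: L=20, R=–
  20: L=19, R=–
  40: L=–, R=58
  19: L=–, R=–
  10: L=9, R=12
  9: L=–, R=–
  12: L=–, R=17
  58: L=54, R=60
  60: L=–, R=–
  17: L=–, R=–
  54: L=46, R=–
  46: L=–, R=–

10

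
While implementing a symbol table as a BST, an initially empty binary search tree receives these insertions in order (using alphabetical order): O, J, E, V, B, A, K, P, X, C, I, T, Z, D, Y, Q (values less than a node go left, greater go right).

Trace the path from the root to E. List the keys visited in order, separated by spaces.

Insert O: tree is empty, so O becomes the root.
Insert J: J < O → go left. Place as left child of O.
Insert E: E < O → go left; E < J → go left. Place as left child of J.
Insert V: V > O → go right. Place as right child of O.
Insert B: B < O → go left; B < J → go left; B < E → go left. Place as left child of E.
Insert A: A < O → go left; A < J → go left; A < E → go left; A < B → go left. Place as left child of B.
Insert K: K < O → go left; K > J → go right. Place as right child of J.
Insert P: P > O → go right; P < V → go left. Place as left child of V.
Insert X: X > O → go right; X > V → go right. Place as right child of V.
Insert C: C < O → go left; C < J → go left; C < E → go left; C > B → go right. Place as right child of B.
Insert I: I < O → go left; I < J → go left; I > E → go right. Place as right child of E.
Insert T: T > O → go right; T < V → go left; T > P → go right. Place as right child of P.
Insert Z: Z > O → go right; Z > V → go right; Z > X → go right. Place as right child of X.
Insert D: D < O → go left; D < J → go left; D < E → go left; D > B → go right; D > C → go right. Place as right child of C.
Insert Y: Y > O → go right; Y > V → go right; Y > X → go right; Y < Z → go left. Place as left child of Z.
Insert Q: Q > O → go right; Q < V → go left; Q > P → go right; Q < T → go left. Place as left child of T.

O J E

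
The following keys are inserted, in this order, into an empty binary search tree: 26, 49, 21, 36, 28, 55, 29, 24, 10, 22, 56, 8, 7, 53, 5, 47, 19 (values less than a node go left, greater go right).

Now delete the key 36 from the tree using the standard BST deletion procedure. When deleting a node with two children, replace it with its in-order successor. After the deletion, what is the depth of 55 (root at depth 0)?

26: root
49: right child of 26 (depth 1)
21: left child of 26 (depth 1)
36: left child of 49 (depth 2)
28: left child of 36 (depth 3)
55: right child of 49 (depth 2)
29: right child of 28 (depth 4)
24: right child of 21 (depth 2)
10: left child of 21 (depth 2)
22: left child of 24 (depth 3)
56: right child of 55 (depth 3)
8: left child of 10 (depth 3)
7: left child of 8 (depth 4)
53: left child of 55 (depth 3)
5: left child of 7 (depth 5)
47: right child of 36 (depth 3)
19: right child of 10 (depth 3)

Delete 36 (two children — replace with in-order successor).
After deletion, path to 55: 26 → 49 → 55.

2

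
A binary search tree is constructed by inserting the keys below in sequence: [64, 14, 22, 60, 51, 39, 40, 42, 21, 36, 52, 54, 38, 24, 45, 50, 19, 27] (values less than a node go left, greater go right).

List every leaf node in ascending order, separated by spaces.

19 27 38 50 54

64: root
14: left child of 64 (depth 1)
22: right child of 14 (depth 2)
60: right child of 22 (depth 3)
51: left child of 60 (depth 4)
39: left child of 51 (depth 5)
40: right child of 39 (depth 6)
42: right child of 40 (depth 7)
21: left child of 22 (depth 3)
36: left child of 39 (depth 6)
52: right child of 51 (depth 5)
54: right child of 52 (depth 6)
38: right child of 36 (depth 7)
24: left child of 36 (depth 7)
45: right child of 42 (depth 8)
50: right child of 45 (depth 9)
19: left child of 21 (depth 4)
27: right child of 24 (depth 8)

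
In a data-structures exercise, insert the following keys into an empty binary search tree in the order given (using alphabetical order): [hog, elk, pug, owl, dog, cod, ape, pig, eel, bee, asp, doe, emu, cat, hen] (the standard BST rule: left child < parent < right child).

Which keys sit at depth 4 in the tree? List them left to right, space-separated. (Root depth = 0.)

ape doe

Resulting structure (node: left, right):
  hog: L=elk, R=pug
  elk: L=dog, R=emu
  pug: L=owl, R=–
  owl: L=–, R=pig
  dog: L=cod, R=eel
  cod: L=ape, R=doe
  ape: L=–, R=bee
  pig: L=–, R=–
  eel: L=–, R=–
  bee: L=asp, R=cat
  asp: L=–, R=–
  doe: L=–, R=–
  emu: L=–, R=hen
  cat: L=–, R=–
  hen: L=–, R=–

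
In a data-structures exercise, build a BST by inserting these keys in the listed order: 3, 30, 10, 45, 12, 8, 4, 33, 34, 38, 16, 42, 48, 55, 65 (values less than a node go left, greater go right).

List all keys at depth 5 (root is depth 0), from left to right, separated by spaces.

Resulting structure (node: left, right):
  3: L=–, R=30
  30: L=10, R=45
  10: L=8, R=12
  45: L=33, R=48
  12: L=–, R=16
  8: L=4, R=–
  4: L=–, R=–
  33: L=–, R=34
  34: L=–, R=38
  38: L=–, R=42
  16: L=–, R=–
  42: L=–, R=–
  48: L=–, R=55
  55: L=–, R=65
  65: L=–, R=–

38 65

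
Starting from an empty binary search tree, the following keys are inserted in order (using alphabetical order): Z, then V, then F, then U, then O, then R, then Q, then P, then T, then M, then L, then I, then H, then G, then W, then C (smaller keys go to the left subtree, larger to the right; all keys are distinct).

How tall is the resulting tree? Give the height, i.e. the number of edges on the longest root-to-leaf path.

9

Insert Z: tree is empty, so Z becomes the root.
Insert V: V < Z → go left. Place as left child of Z.
Insert F: F < Z → go left; F < V → go left. Place as left child of V.
Insert U: U < Z → go left; U < V → go left; U > F → go right. Place as right child of F.
Insert O: O < Z → go left; O < V → go left; O > F → go right; O < U → go left. Place as left child of U.
Insert R: R < Z → go left; R < V → go left; R > F → go right; R < U → go left; R > O → go right. Place as right child of O.
Insert Q: Q < Z → go left; Q < V → go left; Q > F → go right; Q < U → go left; Q > O → go right; Q < R → go left. Place as left child of R.
Insert P: P < Z → go left; P < V → go left; P > F → go right; P < U → go left; P > O → go right; P < R → go left; P < Q → go left. Place as left child of Q.
Insert T: T < Z → go left; T < V → go left; T > F → go right; T < U → go left; T > O → go right; T > R → go right. Place as right child of R.
Insert M: M < Z → go left; M < V → go left; M > F → go right; M < U → go left; M < O → go left. Place as left child of O.
Insert L: L < Z → go left; L < V → go left; L > F → go right; L < U → go left; L < O → go left; L < M → go left. Place as left child of M.
Insert I: I < Z → go left; I < V → go left; I > F → go right; I < U → go left; I < O → go left; I < M → go left; I < L → go left. Place as left child of L.
Insert H: H < Z → go left; H < V → go left; H > F → go right; H < U → go left; H < O → go left; H < M → go left; H < L → go left; H < I → go left. Place as left child of I.
Insert G: G < Z → go left; G < V → go left; G > F → go right; G < U → go left; G < O → go left; G < M → go left; G < L → go left; G < I → go left; G < H → go left. Place as left child of H.
Insert W: W < Z → go left; W > V → go right. Place as right child of V.
Insert C: C < Z → go left; C < V → go left; C < F → go left. Place as left child of F.

The deepest node is G at depth 9.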